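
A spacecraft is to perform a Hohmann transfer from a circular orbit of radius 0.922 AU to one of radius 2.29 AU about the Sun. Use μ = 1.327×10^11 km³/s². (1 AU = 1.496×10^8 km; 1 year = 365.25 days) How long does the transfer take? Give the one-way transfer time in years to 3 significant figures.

t = 1.02 years

In km: r₁ = 0.922 × 1.496×10^8 = 1.379312×10^8 km; r₂ = 2.29 × 1.496×10^8 = 3.42584×10^8 km.
Semi-major axis of the transfer orbit: a_t = (1.379312×10^8 + 3.42584×10^8)/2 = 2.402576×10^8 km.
By Kepler's third law the transfer-orbit period is T = 2π√(a_t³/μ), so t = T/2 = 3.212×10^7 s.
Converting: 3.212×10^7 s ÷ 3.15576×10^7 s/year (365.25 × 86400) = 1.02 years.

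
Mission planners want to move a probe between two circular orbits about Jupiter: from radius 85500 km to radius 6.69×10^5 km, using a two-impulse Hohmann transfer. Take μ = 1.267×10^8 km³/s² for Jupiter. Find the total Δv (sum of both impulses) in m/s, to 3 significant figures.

Δv = 20000 m/s

Transfer-ellipse semi-major axis a_t = (r₁ + r₂)/2 = (85500 + 6.690×10^5)/2 = 3.7725×10^5 km.
At r₁ the circular-orbit speed is v₁ = √(μ/r₁) = 38.495 km/s.
On the transfer ellipse at r₁, v² = μ(2/r − 1/a) gives v_p = √[μ(2/r₁ − 1/a_t)] = 51.263 km/s.
First burn Δv₁ = |v_p − v₁| = 12.77 km/s.
At r₂, v₂ = √(μ/r₂) = 13.7618 km/s.
Transfer-orbit speed at r₂: v_a = √[μ(2/r₂ − 1/a_t)] = 6.55154 km/s.
Second burn Δv₂ = |v₂ − v_a| = 7.210 km/s.
Δv = Δv₁ + Δv₂ = 12.77 + 7.210 = 19.98 km/s.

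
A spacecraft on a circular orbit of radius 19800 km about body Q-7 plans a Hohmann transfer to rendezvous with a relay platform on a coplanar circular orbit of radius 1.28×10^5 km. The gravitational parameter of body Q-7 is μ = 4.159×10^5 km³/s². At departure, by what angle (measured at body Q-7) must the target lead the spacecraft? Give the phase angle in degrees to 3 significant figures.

Semi-major axis of the transfer orbit: a_t = (19800 + 1.280×10^5)/2 = 73900 km.
Transfer time t = π√(a_t³/μ) = 97863.8 s.
Target angular speed ω₂ = √(μ/r₂³) = 1.40825×10^-5 rad/s.
Angle swept by the target during transfer: ω₂·t = 1.37817 rad = 78.96°.
Arrival is 180° from departure on the ellipse, so φ = 180° − 78.96° = 101°.

φ = 101°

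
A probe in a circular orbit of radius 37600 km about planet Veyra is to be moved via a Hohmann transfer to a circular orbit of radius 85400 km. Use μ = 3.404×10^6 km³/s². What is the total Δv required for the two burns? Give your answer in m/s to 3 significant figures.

Transfer-ellipse semi-major axis a_t = (r₁ + r₂)/2 = (37600 + 85400)/2 = 61500 km.
Circular speed at r₁: v₁ = √(μ/r₁) = √(3.404×10^6/37600) = 9.5148 km/s.
Transfer-orbit speed at r₁ (vis-viva): v_p = √[μ(2/r₁ − 1/a_t)] = 11.212 km/s.
First burn Δv₁ = |v_p − v₁| = 1.697 km/s.
Circular speed at r₂: v₂ = √(μ/r₂) = 6.3134 km/s.
Transfer-orbit speed at r₂: v_a = √[μ(2/r₂ − 1/a_t)] = 4.9365 km/s.
Second burn Δv₂ = |v₂ − v_a| = 1.377 km/s.
Total Δv = Δv₁ + Δv₂ = 3.074 km/s.

Δv = 3070 m/s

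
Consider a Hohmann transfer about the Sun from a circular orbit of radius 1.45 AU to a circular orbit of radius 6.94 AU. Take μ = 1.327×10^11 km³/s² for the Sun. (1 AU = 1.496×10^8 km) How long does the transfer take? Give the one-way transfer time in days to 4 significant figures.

t = 1569 days

In km: r₁ = 1.45 × 1.496×10^8 = 2.1692×10^8 km; r₂ = 6.94 × 1.496×10^8 = 1.038224×10^9 km.
Semi-major axis of the transfer orbit: a_t = (2.1692×10^8 + 1.038224×10^9)/2 = 6.27572×10^8 km.
By Kepler's third law the transfer-orbit period is T = 2π√(a_t³/μ), so t = T/2 = 1.356×10^8 s.
Converting: 1.356×10^8 s ÷ 86400 s/day = 1569 days.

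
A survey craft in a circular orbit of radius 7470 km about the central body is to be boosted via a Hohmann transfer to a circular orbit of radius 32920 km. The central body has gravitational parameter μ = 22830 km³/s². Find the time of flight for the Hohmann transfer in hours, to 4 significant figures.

Semi-major axis of the transfer orbit: a_t = (7470 + 32920)/2 = 20195 km.
Half the transfer-orbit period gives t = π√(a_t³/μ) = 59671 s.
Converting: 59671 s ÷ 3600 s/hour = 16.58 hours.

t = 16.58 hours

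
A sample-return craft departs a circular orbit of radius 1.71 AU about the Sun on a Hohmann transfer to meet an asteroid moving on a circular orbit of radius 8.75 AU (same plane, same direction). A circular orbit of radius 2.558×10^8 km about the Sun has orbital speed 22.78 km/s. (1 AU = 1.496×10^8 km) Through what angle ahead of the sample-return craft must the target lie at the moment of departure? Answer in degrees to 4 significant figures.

φ = 96.82°

From the circular-orbit relation v² = μ/r at r = 2.558×10^8 km: μ = v²r = (22.78)² × 2.558×10^8 = 1.32742×10^11 km³/s².
In km: r₁ = 1.71 × 1.496×10^8 = 2.55816×10^8 km; r₂ = 8.75 × 1.496×10^8 = 1.309×10^9 km.
The Hohmann ellipse has a_t = (r₁ + r₂)/2 = 7.82408×10^8 km.
Transfer time t = π√(a_t³/μ) = 1.887×10^8 s.
The target's mean motion on its circular orbit is ω₂ = √(μ/r₂³) = 7.693×10^-9 rad/s.
Angle swept by the target during transfer: ω₂·t = 1.4517 rad = 83.18°.
The sample-return craft traverses 180° on the transfer ellipse, so the target must lead by 180° − 83.18° = 96.82°.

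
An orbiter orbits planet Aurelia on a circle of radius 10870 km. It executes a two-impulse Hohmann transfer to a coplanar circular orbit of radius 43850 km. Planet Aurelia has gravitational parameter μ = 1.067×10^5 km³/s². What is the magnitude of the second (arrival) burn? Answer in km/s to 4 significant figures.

Transfer-ellipse semi-major axis a_t = (r₁ + r₂)/2 = (10870 + 43850)/2 = 27360 km.
Circular speed at r = 43850 km: v_c = √(μ/r) = 1.5599 km/s.
Transfer-orbit speed at the same r (vis-viva, a = a_t): v_t = √[μ(2/r − 1/a_t)] = 0.98323 km/s.
Δv₂ = |v_t − v_c| = |0.98323 − 1.5599| = 0.5767 km/s.

Δv₂ = 0.5767 km/s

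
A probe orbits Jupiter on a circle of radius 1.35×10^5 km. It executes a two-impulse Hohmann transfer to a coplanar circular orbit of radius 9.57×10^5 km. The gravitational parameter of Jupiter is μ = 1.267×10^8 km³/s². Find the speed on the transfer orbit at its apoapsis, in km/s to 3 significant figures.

The Hohmann ellipse has a_t = (r₁ + r₂)/2 = 5.460×10^5 km.
At apoapsis, r = 9.570×10^5 km.
Applying v² = μ(2/r − 1/a_t): v = 5.721 km/s.

v = 5.72 km/s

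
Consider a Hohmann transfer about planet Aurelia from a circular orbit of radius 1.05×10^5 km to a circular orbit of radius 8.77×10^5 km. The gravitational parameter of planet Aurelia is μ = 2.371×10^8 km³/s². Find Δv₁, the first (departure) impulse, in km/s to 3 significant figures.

The Hohmann ellipse has a_t = (r₁ + r₂)/2 = 4.910×10^5 km.
On the circular orbit at r = 1.050×10^5 km, v_c = √(μ/r) = 47.52 km/s.
Transfer-orbit speed at the same r (vis-viva, a = a_t): v_t = √[μ(2/r − 1/a_t)] = 63.51 km/s.
Δv₁ = |v_t − v_c| = |63.51 − 47.52| = 15.99 km/s.

Δv₁ = 16.0 km/s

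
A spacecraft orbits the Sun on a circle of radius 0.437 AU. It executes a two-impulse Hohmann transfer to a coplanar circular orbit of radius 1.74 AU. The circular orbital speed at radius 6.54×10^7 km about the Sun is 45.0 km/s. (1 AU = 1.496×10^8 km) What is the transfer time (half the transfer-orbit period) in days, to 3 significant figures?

From the circular-orbit relation v² = μ/r at r = 6.54×10^7 km: μ = v²r = (45.0)² × 6.54×10^7 = 1.32435×10^11 km³/s².
In km: r₁ = 0.437 × 1.496×10^8 = 6.53752×10^7 km; r₂ = 1.74 × 1.496×10^8 = 2.60304×10^8 km.
Semi-major axis of the transfer orbit: a_t = (6.53752×10^7 + 2.60304×10^8)/2 = 1.628396×10^8 km.
By Kepler's third law the transfer-orbit period is T = 2π√(a_t³/μ), so t = T/2 = 1.794×10^7 s.
Converting: 1.794×10^7 s ÷ 86400 s/day = 208 days.

t = 208 days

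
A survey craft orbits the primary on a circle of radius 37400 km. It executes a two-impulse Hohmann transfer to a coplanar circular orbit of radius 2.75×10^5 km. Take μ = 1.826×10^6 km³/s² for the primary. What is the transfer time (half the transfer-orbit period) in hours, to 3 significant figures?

The Hohmann ellipse has a_t = (r₁ + r₂)/2 = 1.562×10^5 km.
By Kepler's third law the transfer-orbit period is T = 2π√(a_t³/μ), so t = T/2 = 1.435×10^5 s.
Converting: 1.435×10^5 s ÷ 3600 s/hour = 39.9 hours.

t = 39.9 hours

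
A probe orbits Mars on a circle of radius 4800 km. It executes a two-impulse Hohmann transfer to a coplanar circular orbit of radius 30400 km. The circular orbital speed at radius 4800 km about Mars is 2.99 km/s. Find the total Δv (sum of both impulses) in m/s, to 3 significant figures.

Δv = 1510 m/s

From the circular-orbit relation v² = μ/r at r = 4800 km: μ = v²r = (2.99)² × 4800 = 42912.5 km³/s².
Semi-major axis of the transfer orbit: a_t = (4800 + 30400)/2 = 17600 km.
At r₁ the circular-orbit speed is v₁ = √(μ/r₁) = 2.9900 km/s.
On the transfer ellipse at r₁, vis-viva gives v_p = √[μ(2/r₁ − 1/a_t)] = 3.9296 km/s.
First burn Δv₁ = |v_p − v₁| = 0.9396 km/s.
At r₂, v₂ = √(μ/r₂) = 1.1881 km/s.
Transfer-orbit speed at r₂: v_a = √[μ(2/r₂ − 1/a_t)] = 0.62047 km/s.
Second burn Δv₂ = |v₂ − v_a| = 0.5676 km/s.
Δv = Δv₁ + Δv₂ = 0.9396 + 0.5676 = 1.507 km/s.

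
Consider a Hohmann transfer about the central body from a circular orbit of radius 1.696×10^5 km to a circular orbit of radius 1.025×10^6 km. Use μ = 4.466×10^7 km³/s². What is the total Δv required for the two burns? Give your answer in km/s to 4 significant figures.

Δv = 8.114 km/s

Transfer-ellipse semi-major axis a_t = (r₁ + r₂)/2 = (1.696×10^5 + 1.025×10^6)/2 = 5.973×10^5 km.
At r₁ the circular-orbit speed is v₁ = √(μ/r₁) = 16.2273 km/s.
On the transfer ellipse at r₁, v² = μ(2/r − 1/a) gives v_p = √[μ(2/r₁ − 1/a_t)] = 21.2575 km/s.
First burn Δv₁ = |v_p − v₁| = 5.0302 km/s.
Circular speed at r₂: v₂ = √(μ/r₂) = 6.6008 km/s.
Transfer-orbit speed at r₂: v_a = √[μ(2/r₂ − 1/a_t)] = 3.5173 km/s.
Second burn Δv₂ = |v₂ − v_a| = 3.0835 km/s.
Δv = Δv₁ + Δv₂ = 5.0302 + 3.0835 = 8.114 km/s.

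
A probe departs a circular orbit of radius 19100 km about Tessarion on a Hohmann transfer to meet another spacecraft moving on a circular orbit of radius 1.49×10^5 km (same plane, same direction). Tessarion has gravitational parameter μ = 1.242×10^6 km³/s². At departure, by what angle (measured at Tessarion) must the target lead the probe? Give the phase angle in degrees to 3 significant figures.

φ = 104°

The Hohmann ellipse has a_t = (r₁ + r₂)/2 = 84050 km.
Transfer time t = π√(a_t³/μ) = 68690 s.
The target's mean motion on its circular orbit is ω₂ = √(μ/r₂³) = 1.938×10^-5 rad/s.
Angle swept by the target during transfer: ω₂·t = 1.331 rad = 76.26°.
The probe traverses 180° on the transfer ellipse, so the target must lead by 180° − 76.26° = 104°.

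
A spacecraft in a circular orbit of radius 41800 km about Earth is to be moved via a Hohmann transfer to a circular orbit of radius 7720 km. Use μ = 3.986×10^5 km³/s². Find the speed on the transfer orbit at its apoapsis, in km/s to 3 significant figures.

Semi-major axis of the transfer orbit: a_t = (41800 + 7720)/2 = 24760 km.
At apoapsis, r = 41800 km.
Vis-viva: v = √[μ(2/r − 1/a_t)] = √[3.986×10^5 × (2/41800 − 1/24760)] = 1.724 km/s.

v = 1.72 km/s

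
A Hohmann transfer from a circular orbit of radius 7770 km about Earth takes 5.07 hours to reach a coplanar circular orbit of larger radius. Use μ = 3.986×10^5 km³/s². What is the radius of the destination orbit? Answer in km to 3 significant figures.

r₂ = 39800 km

Transfer time t = 5.07 hours = 18252 s, and t = π√(a_t³/μ).
So a_t = (μ t²/π²)^(1/3) = (3.986×10^5 × (18252)² / π²)^(1/3) = 23784 km.
Since a_t = (r₁ + r₂)/2, r₂ = 2a_t − r₁ = 2×23784 − 7770 = 39798 km.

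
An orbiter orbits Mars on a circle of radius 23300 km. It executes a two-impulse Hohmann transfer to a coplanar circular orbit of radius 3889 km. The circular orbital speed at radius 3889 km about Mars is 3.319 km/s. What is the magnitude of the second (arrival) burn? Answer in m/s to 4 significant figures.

From the circular-orbit relation v² = μ/r at r = 3889 km: μ = v²r = (3.319)² × 3889 = 42840.3 km³/s².
Transfer-ellipse semi-major axis a_t = (r₁ + r₂)/2 = (23300 + 3889)/2 = 13594.5 km.
On the circular orbit at r = 3889 km, v_c = √(μ/r) = 3.319 km/s.
Vis-viva on the transfer ellipse at r = 3889 km gives v_t = √[μ(2/r − 1/a_t)] = 4.345 km/s.
Δv₂ = |v_t − v_c| = |4.345 − 3.319| = 1.026 km/s.

Δv₂ = 1026 m/s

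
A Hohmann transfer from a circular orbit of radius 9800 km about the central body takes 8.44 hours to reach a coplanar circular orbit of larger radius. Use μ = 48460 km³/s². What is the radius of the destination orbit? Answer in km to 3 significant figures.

Transfer time t = 8.44 hours = 30384 s, and t = π√(a_t³/μ).
So a_t = (μ t²/π²)^(1/3) = (48460 × (30384)² / π²)^(1/3) = 16550 km.
Since a_t = (r₁ + r₂)/2, r₂ = 2a_t − r₁ = 2×16550 − 9800 = 23300 km.

r₂ = 23300 km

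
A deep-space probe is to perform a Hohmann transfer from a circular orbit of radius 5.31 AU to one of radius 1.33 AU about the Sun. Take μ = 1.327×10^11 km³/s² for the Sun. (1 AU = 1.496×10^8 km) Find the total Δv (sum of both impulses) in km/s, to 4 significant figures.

Δv = 11.58 km/s

In km: r₁ = 5.31 × 1.496×10^8 = 7.94376×10^8 km; r₂ = 1.33 × 1.496×10^8 = 1.98968×10^8 km.
Transfer-ellipse semi-major axis a_t = (r₁ + r₂)/2 = (7.94376×10^8 + 1.98968×10^8)/2 = 4.96672×10^8 km.
At r₁ the circular-orbit speed is v₁ = √(μ/r₁) = 12.9248 km/s.
Transfer-orbit speed at r₁ (vis-viva equation): v_a = √[μ(2/r₁ − 1/a_t)] = 8.18049 km/s.
First burn Δv₁ = |v_a − v₁| = 4.744 km/s.
Circular speed at r₂: v₂ = √(μ/r₂) = 25.825 km/s.
Transfer-orbit speed at r₂: v_p = √[μ(2/r₂ − 1/a_t)] = 32.660 km/s.
Second burn Δv₂ = |v₂ − v_p| = 6.835 km/s.
Δv = Δv₁ + Δv₂ = 4.744 + 6.835 = 11.58 km/s.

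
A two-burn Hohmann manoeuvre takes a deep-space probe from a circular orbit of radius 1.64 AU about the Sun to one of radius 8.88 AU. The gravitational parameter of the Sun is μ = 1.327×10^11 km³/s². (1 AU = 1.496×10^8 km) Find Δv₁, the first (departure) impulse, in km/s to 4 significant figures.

Δv₁ = 6.961 km/s

In km: r₁ = 1.64 × 1.496×10^8 = 2.45344×10^8 km; r₂ = 8.88 × 1.496×10^8 = 1.328448×10^9 km.
Transfer-ellipse semi-major axis a_t = (r₁ + r₂)/2 = (2.45344×10^8 + 1.328448×10^9)/2 = 7.86896×10^8 km.
On the circular orbit at r = 2.45344×10^8 km, v_c = √(μ/r) = 23.257 km/s.
Vis-viva on the transfer ellipse at r = 2.45344×10^8 km gives v_t = √[μ(2/r − 1/a_t)] = 30.218 km/s.
Δv₁ = |v_t − v_c| = |30.218 − 23.257| = 6.961 km/s.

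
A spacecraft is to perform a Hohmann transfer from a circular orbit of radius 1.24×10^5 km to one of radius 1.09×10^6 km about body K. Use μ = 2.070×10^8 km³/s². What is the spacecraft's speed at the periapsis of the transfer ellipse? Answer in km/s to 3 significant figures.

Semi-major axis of the transfer orbit: a_t = (1.240×10^5 + 1.090×10^6)/2 = 6.070×10^5 km.
At periapsis, r = 1.240×10^5 km.
Applying v² = μ(2/r − 1/a_t): v = 54.75 km/s.

v = 54.8 km/s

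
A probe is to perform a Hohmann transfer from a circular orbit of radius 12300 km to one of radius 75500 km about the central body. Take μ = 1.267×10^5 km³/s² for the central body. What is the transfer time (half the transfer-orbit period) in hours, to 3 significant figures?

Transfer-ellipse semi-major axis a_t = (r₁ + r₂)/2 = (12300 + 75500)/2 = 43900 km.
By Kepler's third law the transfer-orbit period is T = 2π√(a_t³/μ), so t = T/2 = 81182 s.
Converting: 81182 s ÷ 3600 s/hour = 22.6 hours.

t = 22.6 hours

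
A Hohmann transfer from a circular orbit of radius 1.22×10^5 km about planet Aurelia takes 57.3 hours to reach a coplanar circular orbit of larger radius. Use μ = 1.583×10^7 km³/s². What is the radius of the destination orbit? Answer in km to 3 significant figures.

Transfer time t = 57.3 hours = 2.0628×10^5 s, and t = π√(a_t³/μ).
So a_t = (μ t²/π²)^(1/3) = (1.583×10^7 × (2.0628×10^5)² / π²)^(1/3) = 4.0866×10^5 km.
Since a_t = (r₁ + r₂)/2, r₂ = 2a_t − r₁ = 2×4.0866×10^5 − 1.220×10^5 = 6.9532×10^5 km.

r₂ = 6.95×10^5 km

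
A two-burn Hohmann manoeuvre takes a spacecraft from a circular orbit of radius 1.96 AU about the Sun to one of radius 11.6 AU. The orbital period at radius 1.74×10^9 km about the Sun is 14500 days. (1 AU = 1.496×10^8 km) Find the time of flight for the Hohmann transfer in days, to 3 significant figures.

t = 3230 days

From Kepler's third law T² = 4π²r³/μ at r = 1.74×10^9 km, T = 14500 days = 14500 × 86400 s = 1.2528×10^9 s: μ = 4π²r³/T² = 1.32509×10^11 km³/s².
In km: r₁ = 1.96 × 1.496×10^8 = 2.93216×10^8 km; r₂ = 11.6 × 1.496×10^8 = 1.73536×10^9 km.
The Hohmann ellipse has a_t = (r₁ + r₂)/2 = 1.014288×10^9 km.
Transfer time t = π√(a_t³/μ) = π√((1.014288×10^9)³ / 1.32509×10^11) = 2.788×10^8 s.
Converting: 2.788×10^8 s ÷ 86400 s/day = 3230 days.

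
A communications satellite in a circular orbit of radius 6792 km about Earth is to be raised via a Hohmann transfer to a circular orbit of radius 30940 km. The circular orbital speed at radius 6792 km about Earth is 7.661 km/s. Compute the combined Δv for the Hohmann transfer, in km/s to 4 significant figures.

Δv = 3.586 km/s

From the circular-orbit relation v² = μ/r at r = 6792 km: μ = v²r = (7.661)² × 6792 = 3.98629×10^5 km³/s².
Semi-major axis of the transfer orbit: a_t = (6792 + 30940)/2 = 18866 km.
Circular speed at r₁: v₁ = √(μ/r₁) = √(3.98629×10^5/6792) = 7.661 km/s.
On the transfer ellipse at r₁, vis-viva gives v_p = √[μ(2/r₁ − 1/a_t)] = 9.811 km/s.
First burn Δv₁ = |v_p − v₁| = 2.150 km/s.
At r₂, v₂ = √(μ/r₂) = 3.5894 km/s.
Transfer-orbit speed at r₂: v_a = √[μ(2/r₂ − 1/a_t)] = 2.1537 km/s.
Second burn Δv₂ = |v₂ − v_a| = 1.436 km/s.
Total Δv = Δv₁ + Δv₂ = 3.586 km/s.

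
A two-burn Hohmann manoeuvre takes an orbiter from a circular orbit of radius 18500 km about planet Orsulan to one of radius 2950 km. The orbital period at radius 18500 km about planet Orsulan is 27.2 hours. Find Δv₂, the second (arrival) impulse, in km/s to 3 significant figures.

Δv₂ = 0.932 km/s

From Kepler's third law T² = 4π²r³/μ at r = 18500 km, T = 27.2 hours = 27.2 × 3600 s = 97920 s: μ = 4π²r³/T² = 26069.5 km³/s².
Semi-major axis of the transfer orbit: a_t = (18500 + 2950)/2 = 10725 km.
On the circular orbit at r = 2950 km, v_c = √(μ/r) = 2.9727 km/s.
Transfer-orbit speed at the same r (vis-viva, a = a_t): v_t = √[μ(2/r − 1/a_t)] = 3.9043 km/s.
Δv₂ = |v_t − v_c| = |3.9043 − 2.9727| = 0.9316 km/s.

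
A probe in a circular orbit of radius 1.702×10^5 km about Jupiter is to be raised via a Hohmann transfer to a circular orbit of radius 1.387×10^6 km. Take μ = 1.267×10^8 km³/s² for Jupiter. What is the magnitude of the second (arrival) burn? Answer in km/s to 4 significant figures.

Δv₂ = 5.089 km/s

The Hohmann ellipse has a_t = (r₁ + r₂)/2 = 7.786×10^5 km.
On the circular orbit at r = 1.387×10^6 km, v_c = √(μ/r) = 9.558 km/s.
Transfer-orbit speed at the same r (vis-viva, a = a_t): v_t = √[μ(2/r − 1/a_t)] = 4.469 km/s.
Δv₂ = |v_t − v_c| = |4.469 − 9.558| = 5.089 km/s.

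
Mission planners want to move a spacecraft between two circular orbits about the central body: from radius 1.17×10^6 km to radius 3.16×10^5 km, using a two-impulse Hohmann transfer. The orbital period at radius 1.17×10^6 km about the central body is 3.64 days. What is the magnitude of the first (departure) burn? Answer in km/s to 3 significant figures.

From Kepler's third law T² = 4π²r³/μ at r = 1.17×10^6 km, T = 3.64 days = 3.64 × 86400 s = 3.14496×10^5 s: μ = 4π²r³/T² = 6.39274×10^8 km³/s².
The Hohmann ellipse has a_t = (r₁ + r₂)/2 = 7.430×10^5 km.
Circular speed at r = 1.170×10^6 km: v_c = √(μ/r) = 23.375 km/s.
Vis-viva on the transfer ellipse at r = 1.170×10^6 km gives v_t = √[μ(2/r − 1/a_t)] = 15.244 km/s.
Δv₁ = |v_t − v_c| = |15.244 − 23.375| = 8.131 km/s.

Δv₁ = 8.13 km/s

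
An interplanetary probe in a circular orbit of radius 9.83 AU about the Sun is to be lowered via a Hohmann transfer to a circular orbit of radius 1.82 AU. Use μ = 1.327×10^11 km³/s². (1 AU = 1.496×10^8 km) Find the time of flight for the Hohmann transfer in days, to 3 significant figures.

t = 2570 days

In km: r₁ = 9.83 × 1.496×10^8 = 1.470568×10^9 km; r₂ = 1.82 × 1.496×10^8 = 2.72272×10^8 km.
Semi-major axis of the transfer orbit: a_t = (1.470568×10^9 + 2.72272×10^8)/2 = 8.7142×10^8 km.
Half the transfer-orbit period gives t = π√(a_t³/μ) = 2.218×10^8 s.
Converting: 2.218×10^8 s ÷ 86400 s/day = 2570 days.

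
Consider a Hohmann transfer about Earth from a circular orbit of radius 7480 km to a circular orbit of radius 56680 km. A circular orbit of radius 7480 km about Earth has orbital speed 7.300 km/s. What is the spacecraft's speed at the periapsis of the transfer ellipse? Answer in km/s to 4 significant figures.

v = 9.703 km/s

From the circular-orbit relation v² = μ/r at r = 7480 km: μ = v²r = (7.300)² × 7480 = 3.98609×10^5 km³/s².
Semi-major axis of the transfer orbit: a_t = (7480 + 56680)/2 = 32080 km.
At periapsis, r = 7480 km.
Applying v² = μ(2/r − 1/a_t): v = 9.703 km/s.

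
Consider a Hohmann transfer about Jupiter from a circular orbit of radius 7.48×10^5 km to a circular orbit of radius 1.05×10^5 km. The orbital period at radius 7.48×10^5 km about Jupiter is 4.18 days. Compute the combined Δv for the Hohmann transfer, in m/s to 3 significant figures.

From Kepler's third law T² = 4π²r³/μ at r = 7.48×10^5 km, T = 4.18 days = 4.18 × 86400 s = 3.61152×10^5 s: μ = 4π²r³/T² = 1.26673×10^8 km³/s².
Semi-major axis of the transfer orbit: a_t = (7.480×10^5 + 1.050×10^5)/2 = 4.265×10^5 km.
At r₁ the circular-orbit speed is v₁ = √(μ/r₁) = 13.013 km/s.
Transfer-orbit speed at r₁ (vis-viva): v_a = √[μ(2/r₁ − 1/a_t)] = 6.4569 km/s.
First burn Δv₁ = |v_a − v₁| = 6.556 km/s.
At r₂, v₂ = √(μ/r₂) = 34.7334 km/s.
Transfer-orbit speed at r₂: v_p = √[μ(2/r₂ − 1/a_t)] = 45.9980 km/s.
Second burn Δv₂ = |v₂ − v_p| = 11.26 km/s.
Δv = Δv₁ + Δv₂ = 6.556 + 11.26 = 17.82 km/s.

Δv = 17800 m/s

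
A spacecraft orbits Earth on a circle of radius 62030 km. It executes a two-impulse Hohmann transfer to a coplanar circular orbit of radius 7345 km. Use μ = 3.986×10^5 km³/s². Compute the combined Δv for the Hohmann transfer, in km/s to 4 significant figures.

Semi-major axis of the transfer orbit: a_t = (62030 + 7345)/2 = 34687.5 km.
Circular speed at r₁: v₁ = √(μ/r₁) = √(3.986×10^5/62030) = 2.53494 km/s.
Transfer-orbit speed at r₁ (vis-viva equation): v_a = √[μ(2/r₁ − 1/a_t)] = 1.16648 km/s.
First burn Δv₁ = |v_a − v₁| = 1.3685 km/s.
At r₂, v₂ = √(μ/r₂) = 7.3667 km/s.
Transfer-orbit speed at r₂: v_p = √[μ(2/r₂ − 1/a_t)] = 9.8512 km/s.
Second burn Δv₂ = |v₂ − v_p| = 2.4845 km/s.
Total Δv = Δv₁ + Δv₂ = 3.853 km/s.

Δv = 3.853 km/s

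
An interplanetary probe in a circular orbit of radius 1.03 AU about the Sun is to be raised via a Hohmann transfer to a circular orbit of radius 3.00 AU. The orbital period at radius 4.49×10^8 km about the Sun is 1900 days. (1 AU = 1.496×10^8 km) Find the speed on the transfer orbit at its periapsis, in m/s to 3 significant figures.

v = 35800 m/s

From Kepler's third law T² = 4π²r³/μ at r = 4.49×10^8 km, T = 1900 days = 1900 × 86400 s = 1.6416×10^8 s: μ = 4π²r³/T² = 1.32606×10^11 km³/s².
In km: r₁ = 1.03 × 1.496×10^8 = 1.54088×10^8 km; r₂ = 3.00 × 1.496×10^8 = 4.488×10^8 km.
Semi-major axis of the transfer orbit: a_t = (1.54088×10^8 + 4.488×10^8)/2 = 3.01444×10^8 km.
The periapsis of the transfer ellipse is at r = 1.54088×10^8 km.
Applying v² = μ(2/r − 1/a_t): v = 35.79 km/s.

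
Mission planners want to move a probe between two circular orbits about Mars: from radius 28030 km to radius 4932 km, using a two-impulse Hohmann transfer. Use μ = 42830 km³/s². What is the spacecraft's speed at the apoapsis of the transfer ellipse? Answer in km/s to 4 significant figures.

The Hohmann ellipse has a_t = (r₁ + r₂)/2 = 16481 km.
At apoapsis, r = 28030 km.
Applying v² = μ(2/r − 1/a_t): v = 0.6762 km/s.

v = 0.6762 km/s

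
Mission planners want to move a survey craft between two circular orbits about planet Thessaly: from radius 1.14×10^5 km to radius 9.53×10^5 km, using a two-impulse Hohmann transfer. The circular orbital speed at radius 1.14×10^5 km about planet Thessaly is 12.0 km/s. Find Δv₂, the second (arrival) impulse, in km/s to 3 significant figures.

Δv₂ = 2.23 km/s

From the circular-orbit relation v² = μ/r at r = 1.14×10^5 km: μ = v²r = (12.0)² × 1.14×10^5 = 1.64160×10^7 km³/s².
Transfer-ellipse semi-major axis a_t = (r₁ + r₂)/2 = (1.140×10^5 + 9.530×10^5)/2 = 5.335×10^5 km.
On the circular orbit at r = 9.530×10^5 km, v_c = √(μ/r) = 4.1504 km/s.
Vis-viva on the transfer ellipse at r = 9.530×10^5 km gives v_t = √[μ(2/r − 1/a_t)] = 1.9185 km/s.
Δv₂ = |v_t − v_c| = |1.9185 − 4.1504| = 2.232 km/s.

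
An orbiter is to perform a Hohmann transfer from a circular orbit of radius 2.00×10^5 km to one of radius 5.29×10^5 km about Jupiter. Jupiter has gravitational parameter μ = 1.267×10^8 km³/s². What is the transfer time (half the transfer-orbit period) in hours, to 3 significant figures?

t = 17.1 hours

Transfer-ellipse semi-major axis a_t = (r₁ + r₂)/2 = (2.000×10^5 + 5.290×10^5)/2 = 3.645×10^5 km.
Half the transfer-orbit period gives t = π√(a_t³/μ) = 61420 s.
Converting: 61420 s ÷ 3600 s/hour = 17.1 hours.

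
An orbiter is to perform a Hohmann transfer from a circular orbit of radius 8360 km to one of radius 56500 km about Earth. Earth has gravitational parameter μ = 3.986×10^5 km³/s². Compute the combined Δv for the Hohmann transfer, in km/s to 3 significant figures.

Δv = 3.52 km/s

Semi-major axis of the transfer orbit: a_t = (8360 + 56500)/2 = 32430 km.
At r₁ the circular-orbit speed is v₁ = √(μ/r₁) = 6.905 km/s.
On the transfer ellipse at r₁, vis-viva gives v_p = √[μ(2/r₁ − 1/a_t)] = 9.114 km/s.
First burn Δv₁ = |v_p − v₁| = 2.209 km/s.
At r₂, v₂ = √(μ/r₂) = 2.65610 km/s.
Transfer-orbit speed at r₂: v_a = √[μ(2/r₂ − 1/a_t)] = 1.34857 km/s.
Second burn Δv₂ = |v₂ − v_a| = 1.308 km/s.
Total Δv = Δv₁ + Δv₂ = 3.517 km/s.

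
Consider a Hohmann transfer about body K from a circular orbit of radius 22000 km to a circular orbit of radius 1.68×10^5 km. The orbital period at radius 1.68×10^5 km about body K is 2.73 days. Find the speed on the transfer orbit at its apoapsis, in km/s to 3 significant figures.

From Kepler's third law T² = 4π²r³/μ at r = 1.68×10^5 km, T = 2.73 days = 2.73 × 86400 s = 2.35872×10^5 s: μ = 4π²r³/T² = 3.36461×10^6 km³/s².
The Hohmann ellipse has a_t = (r₁ + r₂)/2 = 95000 km.
The apoapsis of the transfer ellipse is at r = 1.680×10^5 km.
Applying v² = μ(2/r − 1/a_t): v = 2.154 km/s.

v = 2.15 km/s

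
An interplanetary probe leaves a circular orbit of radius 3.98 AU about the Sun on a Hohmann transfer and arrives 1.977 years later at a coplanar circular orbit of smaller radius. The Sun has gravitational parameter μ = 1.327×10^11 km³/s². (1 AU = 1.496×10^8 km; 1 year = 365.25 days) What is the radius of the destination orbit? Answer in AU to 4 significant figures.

In km: r₁ = 3.98 × 1.496×10^8 = 5.95408×10^8 km.
Transfer time t = 1.977 years × 365.25 × 86400 s = 6.23893752×10^7 s, and t = π√(a_t³/μ).
So a_t = (μ t²/π²)^(1/3) = (1.327×10^11 × (6.23893752×10^7)² / π²)^(1/3) = 3.7405×10^8 km.
Since a_t = (r₁ + r₂)/2, r₂ = 2a_t − r₁ = 2×3.7405×10^8 − 5.95408×10^8 = 1.52692×10^8 km.
In AU: r₂ = 1.52692×10^8 / 1.496×10^8 = 1.021 AU.

r₂ = 1.021 AU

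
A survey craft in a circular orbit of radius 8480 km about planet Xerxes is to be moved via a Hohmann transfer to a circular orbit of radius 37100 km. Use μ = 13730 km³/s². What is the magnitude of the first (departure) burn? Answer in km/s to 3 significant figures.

Δv₁ = 0.351 km/s

The Hohmann ellipse has a_t = (r₁ + r₂)/2 = 22790 km.
On the circular orbit at r = 8480 km, v_c = √(μ/r) = 1.2724 km/s.
Vis-viva on the transfer ellipse at r = 8480 km gives v_t = √[μ(2/r − 1/a_t)] = 1.6235 km/s.
Δv₁ = |v_t − v_c| = |1.6235 − 1.2724| = 0.3511 km/s.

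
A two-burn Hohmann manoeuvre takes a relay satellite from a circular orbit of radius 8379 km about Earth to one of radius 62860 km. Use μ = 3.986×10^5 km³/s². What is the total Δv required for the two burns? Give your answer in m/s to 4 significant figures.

Δv = 3562 m/s

The Hohmann ellipse has a_t = (r₁ + r₂)/2 = 35619.5 km.
Circular speed at r₁: v₁ = √(μ/r₁) = √(3.986×10^5/8379) = 6.8972 km/s.
Transfer-orbit speed at r₁ (v² = μ(2/r − 1/a)): v_p = √[μ(2/r₁ − 1/a_t)] = 9.1625 km/s.
First burn Δv₁ = |v_p − v₁| = 2.265 km/s.
Circular speed at r₂: v₂ = √(μ/r₂) = 2.518 km/s.
Transfer-orbit speed at r₂: v_a = √[μ(2/r₂ − 1/a_t)] = 1.221 km/s.
Second burn Δv₂ = |v₂ − v_a| = 1.297 km/s.
Total Δv = Δv₁ + Δv₂ = 3.562 km/s.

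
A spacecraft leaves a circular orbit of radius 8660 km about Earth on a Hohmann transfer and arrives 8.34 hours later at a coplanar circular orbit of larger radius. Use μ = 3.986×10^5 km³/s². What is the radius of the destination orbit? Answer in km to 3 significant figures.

r₂ = 57600 km

Transfer time t = 8.34 hours = 30024 s, and t = π√(a_t³/μ).
So a_t = (μ t²/π²)^(1/3) = (3.986×10^5 × (30024)² / π²)^(1/3) = 33143 km.
Since a_t = (r₁ + r₂)/2, r₂ = 2a_t − r₁ = 2×33143 − 8660 = 57626 km.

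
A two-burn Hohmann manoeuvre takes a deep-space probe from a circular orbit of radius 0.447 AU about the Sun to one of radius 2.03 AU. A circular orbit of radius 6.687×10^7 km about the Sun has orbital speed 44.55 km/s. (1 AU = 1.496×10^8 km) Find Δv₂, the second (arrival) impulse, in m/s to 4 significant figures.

Δv₂ = 8346 m/s

From the circular-orbit relation v² = μ/r at r = 6.687×10^7 km: μ = v²r = (44.55)² × 6.687×10^7 = 1.32717×10^11 km³/s².
In km: r₁ = 0.447 × 1.496×10^8 = 6.68712×10^7 km; r₂ = 2.03 × 1.496×10^8 = 3.03688×10^8 km.
Transfer-ellipse semi-major axis a_t = (r₁ + r₂)/2 = (6.68712×10^7 + 3.03688×10^8)/2 = 1.852796×10^8 km.
Circular speed at r = 3.03688×10^8 km: v_c = √(μ/r) = 20.905 km/s.
Transfer-orbit speed at the same r (vis-viva, a = a_t): v_t = √[μ(2/r − 1/a_t)] = 12.559 km/s.
Δv₂ = |v_t − v_c| = |12.559 − 20.905| = 8.346 km/s.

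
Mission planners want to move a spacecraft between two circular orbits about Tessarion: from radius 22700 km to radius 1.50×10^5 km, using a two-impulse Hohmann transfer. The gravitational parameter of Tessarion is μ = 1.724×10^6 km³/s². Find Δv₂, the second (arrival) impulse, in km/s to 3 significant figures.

The Hohmann ellipse has a_t = (r₁ + r₂)/2 = 86350 km.
On the circular orbit at r = 1.500×10^5 km, v_c = √(μ/r) = 3.390 km/s.
Transfer-orbit speed at the same r (vis-viva, a = a_t): v_t = √[μ(2/r − 1/a_t)] = 1.738 km/s.
Δv₂ = |v_t − v_c| = |1.738 − 3.390| = 1.652 km/s.

Δv₂ = 1.65 km/s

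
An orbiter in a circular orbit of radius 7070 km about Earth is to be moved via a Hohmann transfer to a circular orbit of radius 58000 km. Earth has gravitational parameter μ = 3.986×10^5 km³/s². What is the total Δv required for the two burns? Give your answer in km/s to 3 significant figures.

The Hohmann ellipse has a_t = (r₁ + r₂)/2 = 32535 km.
At r₁ the circular-orbit speed is v₁ = √(μ/r₁) = 7.50860 km/s.
Transfer-orbit speed at r₁ (v² = μ(2/r − 1/a)): v_p = √[μ(2/r₁ − 1/a_t)] = 10.0253 km/s.
First burn Δv₁ = |v_p − v₁| = 2.517 km/s.
At r₂, v₂ = √(μ/r₂) = 2.62153 km/s.
Transfer-orbit speed at r₂: v_a = √[μ(2/r₂ − 1/a_t)] = 1.22205 km/s.
Second burn Δv₂ = |v₂ − v_a| = 1.399 km/s.
Total Δv = Δv₁ + Δv₂ = 3.916 km/s.

Δv = 3.92 km/s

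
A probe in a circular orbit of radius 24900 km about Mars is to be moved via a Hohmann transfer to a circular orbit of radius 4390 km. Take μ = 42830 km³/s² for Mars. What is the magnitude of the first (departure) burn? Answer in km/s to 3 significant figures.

Δv₁ = 0.593 km/s

Semi-major axis of the transfer orbit: a_t = (24900 + 4390)/2 = 14645 km.
On the circular orbit at r = 24900 km, v_c = √(μ/r) = 1.31152 km/s.
Vis-viva on the transfer ellipse at r = 24900 km gives v_t = √[μ(2/r − 1/a_t)] = 0.718062 km/s.
Δv₁ = |v_t − v_c| = |0.718062 − 1.31152| = 0.5935 km/s.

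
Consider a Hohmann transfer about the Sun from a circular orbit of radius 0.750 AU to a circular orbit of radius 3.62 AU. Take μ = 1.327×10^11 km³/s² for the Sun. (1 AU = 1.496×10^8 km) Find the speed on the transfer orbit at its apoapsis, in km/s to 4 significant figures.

v = 9.171 km/s

In km: r₁ = 0.750 × 1.496×10^8 = 1.122×10^8 km; r₂ = 3.62 × 1.496×10^8 = 5.41552×10^8 km.
Transfer-ellipse semi-major axis a_t = (r₁ + r₂)/2 = (1.122×10^8 + 5.41552×10^8)/2 = 3.26876×10^8 km.
At apoapsis, r = 5.41552×10^8 km.
Vis-viva: v = √[μ(2/r − 1/a_t)] = √[1.327×10^11 × (2/5.41552×10^8 − 1/3.26876×10^8)] = 9.171 km/s.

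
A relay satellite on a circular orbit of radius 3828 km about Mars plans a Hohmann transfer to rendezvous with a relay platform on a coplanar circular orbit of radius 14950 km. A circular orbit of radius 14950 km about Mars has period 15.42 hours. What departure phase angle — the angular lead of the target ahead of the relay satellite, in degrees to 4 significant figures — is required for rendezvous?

From Kepler's third law T² = 4π²r³/μ at r = 14950 km, T = 15.42 hours = 15.42 × 3600 s = 55512 s: μ = 4π²r³/T² = 42806.5 km³/s².
Transfer-ellipse semi-major axis a_t = (r₁ + r₂)/2 = (3828 + 14950)/2 = 9389 km.
Transfer time t = π√(a_t³/μ) = 13814 s.
The target's mean motion on its circular orbit is ω₂ = √(μ/r₂³) = 1.1319×10^-4 rad/s.
Angle swept by the target during transfer: ω₂·t = 1.5636 rad = 89.59°.
The relay satellite traverses 180° on the transfer ellipse, so the target must lead by 180° − 89.59° = 90.41°.

φ = 90.41°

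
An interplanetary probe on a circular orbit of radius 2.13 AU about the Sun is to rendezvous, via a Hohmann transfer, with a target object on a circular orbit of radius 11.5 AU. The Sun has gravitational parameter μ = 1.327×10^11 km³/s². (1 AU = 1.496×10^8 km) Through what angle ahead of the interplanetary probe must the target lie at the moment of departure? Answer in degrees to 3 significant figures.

φ = 97.9°

In km: r₁ = 2.13 × 1.496×10^8 = 3.18648×10^8 km; r₂ = 11.5 × 1.496×10^8 = 1.7204×10^9 km.
Semi-major axis of the transfer orbit: a_t = (3.18648×10^8 + 1.7204×10^9)/2 = 1.019524×10^9 km.
The half-period of the transfer ellipse is t = π√(a_t³/μ) = 2.80744×10^8 s.
Target angular speed ω₂ = √(μ/r₂³) = 5.10495×10^-9 rad/s.
Angle swept by the target during transfer: ω₂·t = 1.4332 rad = 82.12°.
Arrival is 180° from departure on the ellipse, so φ = 180° − 82.12° = 97.9°.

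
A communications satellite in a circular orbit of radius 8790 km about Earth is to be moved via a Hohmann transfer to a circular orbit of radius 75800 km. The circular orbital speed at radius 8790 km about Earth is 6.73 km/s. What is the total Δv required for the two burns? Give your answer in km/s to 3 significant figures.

From the circular-orbit relation v² = μ/r at r = 8790 km: μ = v²r = (6.73)² × 8790 = 3.98125×10^5 km³/s².
The Hohmann ellipse has a_t = (r₁ + r₂)/2 = 42295 km.
Circular speed at r₁: v₁ = √(μ/r₁) = √(3.98125×10^5/8790) = 6.730 km/s.
On the transfer ellipse at r₁, vis-viva equation gives v_p = √[μ(2/r₁ − 1/a_t)] = 9.010 km/s.
First burn Δv₁ = |v_p − v₁| = 2.280 km/s.
At r₂, v₂ = √(μ/r₂) = 2.292 km/s.
Transfer-orbit speed at r₂: v_a = √[μ(2/r₂ − 1/a_t)] = 1.045 km/s.
Second burn Δv₂ = |v₂ − v_a| = 1.247 km/s.
Δv = Δv₁ + Δv₂ = 2.280 + 1.247 = 3.527 km/s.

Δv = 3.53 km/s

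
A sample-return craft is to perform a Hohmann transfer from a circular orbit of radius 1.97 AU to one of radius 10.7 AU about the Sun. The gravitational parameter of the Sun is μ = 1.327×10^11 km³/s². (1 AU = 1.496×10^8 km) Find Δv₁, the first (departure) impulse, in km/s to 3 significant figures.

In km: r₁ = 1.97 × 1.496×10^8 = 2.94712×10^8 km; r₂ = 10.7 × 1.496×10^8 = 1.60072×10^9 km.
Semi-major axis of the transfer orbit: a_t = (2.94712×10^8 + 1.60072×10^9)/2 = 9.47716×10^8 km.
Circular speed at r = 2.94712×10^8 km: v_c = √(μ/r) = 21.220 km/s.
Transfer-orbit speed at the same r (vis-viva, a = a_t): v_t = √[μ(2/r − 1/a_t)] = 27.578 km/s.
Δv₁ = |v_t − v_c| = |27.578 − 21.220| = 6.358 km/s.

Δv₁ = 6.36 km/s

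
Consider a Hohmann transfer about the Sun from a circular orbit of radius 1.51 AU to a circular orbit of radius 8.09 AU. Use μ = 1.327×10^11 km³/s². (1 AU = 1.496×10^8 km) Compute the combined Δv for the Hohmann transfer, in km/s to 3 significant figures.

In km: r₁ = 1.51 × 1.496×10^8 = 2.25896×10^8 km; r₂ = 8.09 × 1.496×10^8 = 1.210264×10^9 km.
Semi-major axis of the transfer orbit: a_t = (2.25896×10^8 + 1.210264×10^9)/2 = 7.1808×10^8 km.
At r₁ the circular-orbit speed is v₁ = √(μ/r₁) = 24.2371 km/s.
Transfer-orbit speed at r₁ (v² = μ(2/r − 1/a)): v_p = √[μ(2/r₁ − 1/a_t)] = 31.4655 km/s.
First burn Δv₁ = |v_p − v₁| = 7.228 km/s.
At r₂, v₂ = √(μ/r₂) = 10.471 km/s.
Transfer-orbit speed at r₂: v_a = √[μ(2/r₂ − 1/a_t)] = 5.8730 km/s.
Second burn Δv₂ = |v₂ − v_a| = 4.598 km/s.
Δv = Δv₁ + Δv₂ = 7.228 + 4.598 = 11.83 km/s.

Δv = 11.8 km/s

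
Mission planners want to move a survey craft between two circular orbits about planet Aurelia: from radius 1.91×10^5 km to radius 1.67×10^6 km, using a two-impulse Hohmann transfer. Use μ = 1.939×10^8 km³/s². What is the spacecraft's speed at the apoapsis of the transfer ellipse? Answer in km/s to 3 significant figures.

v = 4.88 km/s

Semi-major axis of the transfer orbit: a_t = (1.910×10^5 + 1.670×10^6)/2 = 9.305×10^5 km.
At apoapsis, r = 1.670×10^6 km.
From the vis-viva equation, v = √[μ(2/r − 1/a_t)] = 4.882 km/s.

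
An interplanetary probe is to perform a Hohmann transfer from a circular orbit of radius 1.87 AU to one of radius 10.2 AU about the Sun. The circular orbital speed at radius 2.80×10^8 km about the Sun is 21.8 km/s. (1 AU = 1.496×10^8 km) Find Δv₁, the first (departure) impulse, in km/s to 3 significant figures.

Δv₁ = 6.54 km/s

From the circular-orbit relation v² = μ/r at r = 2.80×10^8 km: μ = v²r = (21.8)² × 2.80×10^8 = 1.33067×10^11 km³/s².
In km: r₁ = 1.87 × 1.496×10^8 = 2.79752×10^8 km; r₂ = 10.2 × 1.496×10^8 = 1.52592×10^9 km.
Semi-major axis of the transfer orbit: a_t = (2.79752×10^8 + 1.52592×10^9)/2 = 9.02836×10^8 km.
Circular speed at r = 2.79752×10^8 km: v_c = √(μ/r) = 21.810 km/s.
Vis-viva on the transfer ellipse at r = 2.79752×10^8 km gives v_t = √[μ(2/r − 1/a_t)] = 28.354 km/s.
Δv₁ = |v_t − v_c| = |28.354 − 21.810| = 6.544 km/s.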